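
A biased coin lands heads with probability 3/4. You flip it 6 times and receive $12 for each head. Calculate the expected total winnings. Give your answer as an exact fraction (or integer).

E[#heads] = 6·3/4 = 9/2 (linearity over flips).
E[winnings] = 12·9/2 = 54.

$54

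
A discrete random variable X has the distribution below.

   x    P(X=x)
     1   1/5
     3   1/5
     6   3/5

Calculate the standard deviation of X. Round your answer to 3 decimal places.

E[X] = 22/5, E[X²] = 118/5
Var(X) = E[X²] − (E[X])² = 118/5 − 484/25 = 106/25
SD(X) = √(106/25) ≈ 2.059

2.059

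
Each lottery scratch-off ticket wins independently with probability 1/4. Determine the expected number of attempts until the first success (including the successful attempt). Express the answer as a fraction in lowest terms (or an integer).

For a geometric distribution, E[trials] = 1/p = 1/(1/4) = 4.

4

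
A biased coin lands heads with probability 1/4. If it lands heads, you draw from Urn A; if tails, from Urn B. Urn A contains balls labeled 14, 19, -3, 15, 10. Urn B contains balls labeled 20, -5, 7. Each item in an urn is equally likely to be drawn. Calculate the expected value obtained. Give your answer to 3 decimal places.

8.250

E[X | Urn A] = (14 + 19 − 3 + 15 + 10)/5 = 11
E[X | Urn B] = (20 − 5 + 7)/3 = 22/3
E[X] = (1/4)·11 + (3/4)·22/3 = 33/4 ≈ 8.250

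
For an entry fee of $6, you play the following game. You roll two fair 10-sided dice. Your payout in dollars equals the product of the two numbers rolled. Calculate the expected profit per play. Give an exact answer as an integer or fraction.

Distribution of the product of the two numbers rolled: 1 w.p. 1/100, 2 w.p. 1/50, 3 w.p. 1/50, 4 w.p. 3/100, 5 w.p. 1/50, 6 w.p. 1/25, …
E[payout] = (1/100)·1 + (1/50)·2 + (1/50)·3 + (3/100)·4 + (1/50)·5 + (1/25)·6 + (1/50)·7 + (1/25)·8 + (3/100)·9 + (1/25)·10 + (1/25)·12 + (1/50)·14 + (1/50)·15 + (3/100)·16 + (1/25)·18 + (1/25)·20 + (1/50)·21 + (1/25)·24 + (1/100)·25 + (1/50)·27 + (1/50)·28 + (1/25)·30 + (1/50)·32 + (1/50)·35 + (3/100)·36 + (1/25)·40 + (1/50)·42 + (1/50)·45 + (1/50)·48 + (1/100)·49 + (1/50)·50 + (1/50)·54 + (1/50)·56 + (1/50)·60 + (1/50)·63 + (1/100)·64 + (1/50)·70 + (1/50)·72 + (1/50)·80 + (1/100)·81 + (1/50)·90 + (1/100)·100 = 121/4
Expected profit = 121/4 − 6 = 97/4

97/4 dollars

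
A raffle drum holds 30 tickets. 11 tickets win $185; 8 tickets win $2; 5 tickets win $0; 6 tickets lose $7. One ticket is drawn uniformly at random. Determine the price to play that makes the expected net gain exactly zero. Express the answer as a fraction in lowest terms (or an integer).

2009/30 dollars

E[payout] = (11/30)·185 + (8/30)·2 + (5/30)·0 + (6/30)·(-7) = 2009/30
Fair fee = E[payout] = 2009/30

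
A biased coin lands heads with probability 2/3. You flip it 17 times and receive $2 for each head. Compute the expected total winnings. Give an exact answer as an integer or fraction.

E[#heads] = 17·2/3 = 34/3 (linearity over flips).
E[winnings] = 2·34/3 = 68/3.

68/3 dollars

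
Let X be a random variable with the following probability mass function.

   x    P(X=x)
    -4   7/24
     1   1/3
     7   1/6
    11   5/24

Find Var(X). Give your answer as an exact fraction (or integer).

2015/64

E[X] = (7/24)·(-4) + (1/3)·1 + (1/6)·7 + (5/24)·11 = 21/8
E[X²] = (7/24)·16 + (1/3)·1 + (1/6)·49 + (5/24)·121 = 307/8
Var(X) = 307/8 − (21/8)² = 2015/64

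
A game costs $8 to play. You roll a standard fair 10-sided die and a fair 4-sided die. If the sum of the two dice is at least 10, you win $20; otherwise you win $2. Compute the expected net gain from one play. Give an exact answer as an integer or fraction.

E[payout] = (13/20)·2 + (7/20)·20 = 83/10
Expected profit = 83/10 − 8 = 3/10

3/10 dollars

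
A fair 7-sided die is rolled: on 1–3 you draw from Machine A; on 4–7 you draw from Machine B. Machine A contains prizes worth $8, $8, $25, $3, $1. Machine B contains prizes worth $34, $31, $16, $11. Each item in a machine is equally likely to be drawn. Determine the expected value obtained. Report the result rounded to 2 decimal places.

E[X | Machine A] = (8 + 8 + 25 + 3 + 1)/5 = 9
E[X | Machine B] = (34 + 31 + 16 + 11)/4 = 23
E[X] = (3/7)·9 + (4/7)·23 = 17 ≈ 17.00

$17.00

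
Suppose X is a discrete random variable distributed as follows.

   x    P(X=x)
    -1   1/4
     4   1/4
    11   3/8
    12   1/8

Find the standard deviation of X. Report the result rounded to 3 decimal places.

E[X] = 51/8, E[X²] = 541/8
Var(X) = E[X²] − (E[X])² = 541/8 − 2601/64 = 1727/64
SD(X) = √(1727/64) ≈ 5.195

5.195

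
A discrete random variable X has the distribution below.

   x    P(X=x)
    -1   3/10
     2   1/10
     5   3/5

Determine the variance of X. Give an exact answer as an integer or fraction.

729/100

E[X] = (3/10)·(-1) + (1/10)·2 + (3/5)·5 = 29/10
E[X²] = (3/10)·1 + (1/10)·4 + (3/5)·25 = 157/10
Var(X) = 157/10 − (29/10)² = 729/100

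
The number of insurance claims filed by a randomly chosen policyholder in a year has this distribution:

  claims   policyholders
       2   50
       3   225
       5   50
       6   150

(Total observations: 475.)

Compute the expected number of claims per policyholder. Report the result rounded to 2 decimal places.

Total = 475, so P(claims=2) = 50/475, etc.
E[X] = (2/19)·2 + (9/19)·3 + (2/19)·5 + (6/19)·6
     = 77/19 ≈ 4.05

4.05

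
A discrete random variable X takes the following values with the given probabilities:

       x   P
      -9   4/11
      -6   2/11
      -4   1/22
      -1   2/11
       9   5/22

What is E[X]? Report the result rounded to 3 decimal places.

E[X] = (4/11)·(-9) + (2/11)·(-6) + (1/22)·(-4) + (2/11)·(-1) + (5/22)·9
     = -59/22 ≈ -2.682

-2.682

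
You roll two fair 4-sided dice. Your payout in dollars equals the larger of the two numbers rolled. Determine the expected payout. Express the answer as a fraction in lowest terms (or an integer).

Distribution of the larger of the two numbers rolled: 1 w.p. 1/16, 2 w.p. 3/16, 3 w.p. 5/16, 4 w.p. 7/16
E[payout] = (1/16)·1 + (3/16)·2 + (5/16)·3 + (7/16)·4 = 25/8

25/8 dollars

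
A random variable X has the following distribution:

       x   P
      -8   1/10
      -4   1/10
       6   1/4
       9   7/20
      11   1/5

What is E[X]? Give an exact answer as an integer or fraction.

113/20

E[X] = (1/10)·(-8) + (1/10)·(-4) + (1/4)·6 + (7/20)·9 + (1/5)·11
     = 113/20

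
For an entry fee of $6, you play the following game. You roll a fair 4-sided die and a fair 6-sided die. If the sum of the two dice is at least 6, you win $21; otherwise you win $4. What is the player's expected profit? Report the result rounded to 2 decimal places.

E[payout] = (5/12)·4 + (7/12)·21 = 167/12
Expected profit = 167/12 − 6 = 95/12 ≈ $7.92

$7.92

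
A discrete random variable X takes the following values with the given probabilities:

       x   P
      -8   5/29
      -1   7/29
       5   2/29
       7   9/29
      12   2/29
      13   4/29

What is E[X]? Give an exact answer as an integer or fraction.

E[X] = (5/29)·(-8) + (7/29)·(-1) + (2/29)·5 + (9/29)·7 + (2/29)·12 + (4/29)·13
     = 102/29

102/29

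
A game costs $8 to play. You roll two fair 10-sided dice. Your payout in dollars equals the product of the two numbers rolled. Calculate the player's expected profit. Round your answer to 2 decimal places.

Distribution of the product of the two numbers rolled: 1 w.p. 1/100, 2 w.p. 1/50, 3 w.p. 1/50, 4 w.p. 3/100, 5 w.p. 1/50, 6 w.p. 1/25, …
E[payout] = (1/100)·1 + (1/50)·2 + (1/50)·3 + (3/100)·4 + (1/50)·5 + (1/25)·6 + (1/50)·7 + (1/25)·8 + (3/100)·9 + (1/25)·10 + (1/25)·12 + (1/50)·14 + (1/50)·15 + (3/100)·16 + (1/25)·18 + (1/25)·20 + (1/50)·21 + (1/25)·24 + (1/100)·25 + (1/50)·27 + (1/50)·28 + (1/25)·30 + (1/50)·32 + (1/50)·35 + (3/100)·36 + (1/25)·40 + (1/50)·42 + (1/50)·45 + (1/50)·48 + (1/100)·49 + (1/50)·50 + (1/50)·54 + (1/50)·56 + (1/50)·60 + (1/50)·63 + (1/100)·64 + (1/50)·70 + (1/50)·72 + (1/50)·80 + (1/100)·81 + (1/50)·90 + (1/100)·100 = 121/4
Expected profit = 121/4 − 8 = 89/4 ≈ $22.25

$22.25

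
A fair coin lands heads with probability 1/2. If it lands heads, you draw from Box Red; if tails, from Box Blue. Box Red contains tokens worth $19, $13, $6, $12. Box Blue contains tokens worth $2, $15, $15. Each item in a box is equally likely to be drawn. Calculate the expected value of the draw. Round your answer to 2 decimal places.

$11.58

E[X | Box Red] = (19 + 13 + 6 + 12)/4 = 25/2
E[X | Box Blue] = (2 + 15 + 15)/3 = 32/3
E[X] = (1/2)·25/2 + (1/2)·32/3 = 139/12 ≈ 11.58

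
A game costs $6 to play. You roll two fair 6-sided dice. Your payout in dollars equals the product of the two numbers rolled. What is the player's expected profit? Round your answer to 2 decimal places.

Distribution of the product of the two numbers rolled: 1 w.p. 1/36, 2 w.p. 1/18, 3 w.p. 1/18, 4 w.p. 1/12, 5 w.p. 1/18, 6 w.p. 1/9, …
E[payout] = (1/36)·1 + (1/18)·2 + (1/18)·3 + (1/12)·4 + (1/18)·5 + (1/9)·6 + (1/18)·8 + (1/36)·9 + (1/18)·10 + (1/9)·12 + (1/18)·15 + (1/36)·16 + (1/18)·18 + (1/18)·20 + (1/18)·24 + (1/36)·25 + (1/18)·30 + (1/36)·36 = 49/4
Expected profit = 49/4 − 6 = 25/4 ≈ $6.25

$6.25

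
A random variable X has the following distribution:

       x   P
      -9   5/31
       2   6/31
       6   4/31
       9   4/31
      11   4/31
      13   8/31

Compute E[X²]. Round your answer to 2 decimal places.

E[X²] = (5/31)·81 + (6/31)·4 + (4/31)·36 + (4/31)·81 + (4/31)·121 + (8/31)·169
     = 2733/31 ≈ 88.16

88.16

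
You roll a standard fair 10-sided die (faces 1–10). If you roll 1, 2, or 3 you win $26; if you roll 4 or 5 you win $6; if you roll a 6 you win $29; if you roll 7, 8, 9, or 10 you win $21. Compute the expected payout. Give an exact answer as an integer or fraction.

203/10 dollars

E[payout] = (1/5)·6 + (2/5)·21 + (3/10)·26 + (1/10)·29 = 203/10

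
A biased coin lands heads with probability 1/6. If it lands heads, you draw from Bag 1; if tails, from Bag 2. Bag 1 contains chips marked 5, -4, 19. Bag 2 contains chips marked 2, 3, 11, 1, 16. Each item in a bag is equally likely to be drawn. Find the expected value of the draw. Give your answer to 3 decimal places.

E[X | Bag 1] = (5 − 4 + 19)/3 = 20/3
E[X | Bag 2] = (2 + 3 + 11 + 1 + 16)/5 = 33/5
E[X] = (1/6)·20/3 + (5/6)·33/5 = 119/18 ≈ 6.611

6.611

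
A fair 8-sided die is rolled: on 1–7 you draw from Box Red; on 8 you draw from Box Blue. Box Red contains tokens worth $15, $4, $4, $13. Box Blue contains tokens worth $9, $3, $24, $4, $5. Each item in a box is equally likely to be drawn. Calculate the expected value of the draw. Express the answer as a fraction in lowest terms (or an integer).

E[X | Box Red] = (15 + 4 + 4 + 13)/4 = 9
E[X | Box Blue] = (9 + 3 + 24 + 4 + 5)/5 = 9
E[X] = (7/8)·9 + (1/8)·9 = 9

$9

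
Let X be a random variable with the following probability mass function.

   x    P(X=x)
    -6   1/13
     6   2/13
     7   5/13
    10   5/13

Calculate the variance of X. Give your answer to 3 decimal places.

E[X] = (1/13)·(-6) + (2/13)·6 + (5/13)·7 + (5/13)·10 = 7
E[X²] = (1/13)·36 + (2/13)·36 + (5/13)·49 + (5/13)·100 = 853/13
Var(X) = 853/13 − (7)² = 216/13 ≈ 16.615

16.615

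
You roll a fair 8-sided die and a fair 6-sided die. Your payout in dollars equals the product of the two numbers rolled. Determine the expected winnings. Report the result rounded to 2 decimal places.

Distribution of the product of the two numbers rolled: 1 w.p. 1/48, 2 w.p. 1/24, 3 w.p. 1/24, 4 w.p. 1/16, 5 w.p. 1/24, 6 w.p. 1/12, …
E[payout] = (1/48)·1 + (1/24)·2 + (1/24)·3 + (1/16)·4 + (1/24)·5 + (1/12)·6 + (1/48)·7 + (1/16)·8 + (1/48)·9 + (1/24)·10 + (1/12)·12 + (1/48)·14 + (1/24)·15 + (1/24)·16 + (1/24)·18 + (1/24)·20 + (1/48)·21 + (1/16)·24 + (1/48)·25 + (1/48)·28 + (1/24)·30 + (1/48)·32 + (1/48)·35 + (1/48)·36 + (1/48)·40 + (1/48)·42 + (1/48)·48 = 63/4
≈ $15.75

$15.75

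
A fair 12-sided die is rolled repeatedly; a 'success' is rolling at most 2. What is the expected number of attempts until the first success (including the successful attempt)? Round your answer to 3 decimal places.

6.000

For a geometric distribution, E[trials] = 1/p = 1/(1/6) = 6.
≈ 6.000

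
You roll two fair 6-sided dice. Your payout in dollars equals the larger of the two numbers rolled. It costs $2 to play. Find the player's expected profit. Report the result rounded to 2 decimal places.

$2.47

Distribution of the larger of the two numbers rolled: 1 w.p. 1/36, 2 w.p. 1/12, 3 w.p. 5/36, 4 w.p. 7/36, 5 w.p. 1/4, 6 w.p. 11/36
E[payout] = (1/36)·1 + (1/12)·2 + (5/36)·3 + (7/36)·4 + (1/4)·5 + (11/36)·6 = 161/36
Expected profit = 161/36 − 2 = 89/36 ≈ $2.47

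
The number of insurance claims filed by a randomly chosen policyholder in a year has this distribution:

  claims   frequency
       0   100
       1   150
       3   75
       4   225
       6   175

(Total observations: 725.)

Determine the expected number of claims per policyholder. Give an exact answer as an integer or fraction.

93/29

Total = 725, so P(claims=0) = 100/725, etc.
E[X] = (4/29)·0 + (6/29)·1 + (3/29)·3 + (9/29)·4 + (7/29)·6
     = 93/29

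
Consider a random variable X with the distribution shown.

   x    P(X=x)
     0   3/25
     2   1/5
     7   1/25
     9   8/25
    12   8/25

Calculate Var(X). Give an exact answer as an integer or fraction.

E[X] = (3/25)·0 + (1/5)·2 + (1/25)·7 + (8/25)·9 + (8/25)·12 = 37/5
E[X²] = (3/25)·0 + (1/5)·4 + (1/25)·49 + (8/25)·81 + (8/25)·144 = 1869/25
Var(X) = 1869/25 − (37/5)² = 20

20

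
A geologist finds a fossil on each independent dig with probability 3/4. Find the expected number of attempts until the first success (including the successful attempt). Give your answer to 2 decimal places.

For a geometric distribution, E[trials] = 1/p = 1/(3/4) = 4/3.
≈ 1.33

1.33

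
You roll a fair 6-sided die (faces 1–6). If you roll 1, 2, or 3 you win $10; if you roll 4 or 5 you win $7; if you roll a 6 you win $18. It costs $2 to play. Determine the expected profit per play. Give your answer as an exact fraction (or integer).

E[payout] = (1/3)·7 + (1/2)·10 + (1/6)·18 = 31/3
Expected profit = 31/3 − 2 = 25/3

25/3 dollars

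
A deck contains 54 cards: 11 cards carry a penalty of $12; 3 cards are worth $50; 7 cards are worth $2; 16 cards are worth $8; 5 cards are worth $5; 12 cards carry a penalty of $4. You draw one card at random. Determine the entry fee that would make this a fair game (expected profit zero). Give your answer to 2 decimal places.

E[payout] = (11/54)·(-12) + (3/54)·50 + (7/54)·2 + (16/54)·8 + (5/54)·5 + (12/54)·(-4) = 137/54
Fair fee = E[payout] = 137/54 ≈ $2.54

$2.54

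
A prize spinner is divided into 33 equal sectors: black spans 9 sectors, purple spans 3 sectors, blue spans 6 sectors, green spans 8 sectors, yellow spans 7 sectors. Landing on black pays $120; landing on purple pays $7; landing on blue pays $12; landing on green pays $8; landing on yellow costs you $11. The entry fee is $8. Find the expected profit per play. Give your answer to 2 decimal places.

$27.15

E[payout] = (9/33)·120 + (3/33)·7 + (6/33)·12 + (8/33)·8 + (7/33)·(-11) = 1160/33
Expected profit = 1160/33 − 8 = 896/33 ≈ $27.15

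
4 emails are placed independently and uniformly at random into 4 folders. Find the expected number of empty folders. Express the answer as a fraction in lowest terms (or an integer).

81/64

Let Xⱼ=1 if folder j is empty. P(Xⱼ=1) = ((4-1)/4)^4 = 81/256.
By linearity, E[#empty] = 4·81/256 = 81/64.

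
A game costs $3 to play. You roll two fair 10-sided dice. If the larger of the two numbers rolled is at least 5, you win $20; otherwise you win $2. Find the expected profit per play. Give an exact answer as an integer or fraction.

353/25 dollars

E[payout] = (4/25)·2 + (21/25)·20 = 428/25
Expected profit = 428/25 − 3 = 353/25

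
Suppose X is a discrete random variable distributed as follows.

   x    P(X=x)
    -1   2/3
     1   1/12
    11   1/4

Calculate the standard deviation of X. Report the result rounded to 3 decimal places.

E[X] = 13/6, E[X²] = 31
Var(X) = E[X²] − (E[X])² = 31 − 169/36 = 947/36
SD(X) = √(947/36) ≈ 5.129

5.129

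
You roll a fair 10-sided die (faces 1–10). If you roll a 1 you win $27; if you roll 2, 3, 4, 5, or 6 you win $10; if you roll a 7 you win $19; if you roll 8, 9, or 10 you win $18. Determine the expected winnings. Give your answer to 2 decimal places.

$15.00

E[payout] = (1/2)·10 + (3/10)·18 + (1/10)·19 + (1/10)·27 = 15
≈ $15.00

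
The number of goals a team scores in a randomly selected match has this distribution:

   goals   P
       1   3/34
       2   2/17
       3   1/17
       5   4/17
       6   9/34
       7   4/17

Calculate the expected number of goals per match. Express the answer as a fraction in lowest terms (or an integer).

E[X] = (3/34)·1 + (2/17)·2 + (1/17)·3 + (4/17)·5 + (9/34)·6 + (4/17)·7
     = 167/34

167/34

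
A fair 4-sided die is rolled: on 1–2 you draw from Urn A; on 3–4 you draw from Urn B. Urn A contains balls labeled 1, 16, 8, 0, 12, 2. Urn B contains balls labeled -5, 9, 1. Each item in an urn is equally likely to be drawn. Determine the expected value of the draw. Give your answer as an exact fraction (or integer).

E[X | Urn A] = (1 + 16 + 8 + 0 + 12 + 2)/6 = 13/2
E[X | Urn B] = (-5 + 9 + 1)/3 = 5/3
E[X] = (1/2)·13/2 + (1/2)·5/3 = 49/12

49/12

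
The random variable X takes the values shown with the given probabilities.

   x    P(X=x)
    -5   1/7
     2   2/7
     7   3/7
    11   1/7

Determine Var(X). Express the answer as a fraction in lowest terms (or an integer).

1146/49

E[X] = (1/7)·(-5) + (2/7)·2 + (3/7)·7 + (1/7)·11 = 31/7
E[X²] = (1/7)·25 + (2/7)·4 + (3/7)·49 + (1/7)·121 = 43
Var(X) = 43 − (31/7)² = 1146/49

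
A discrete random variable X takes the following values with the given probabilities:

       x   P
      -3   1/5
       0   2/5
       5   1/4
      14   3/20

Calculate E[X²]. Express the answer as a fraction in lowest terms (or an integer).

749/20

E[X²] = (1/5)·9 + (2/5)·0 + (1/4)·25 + (3/20)·196
     = 749/20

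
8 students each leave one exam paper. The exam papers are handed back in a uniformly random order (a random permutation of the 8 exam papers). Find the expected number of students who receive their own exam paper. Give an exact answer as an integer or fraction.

1

Let Xᵢ = 1 if person i gets their own exam paper. For each i, P(Xᵢ=1) = 1/8.
By linearity of expectation, E[X₁+…+X_8] = 8·(1/8) = 1.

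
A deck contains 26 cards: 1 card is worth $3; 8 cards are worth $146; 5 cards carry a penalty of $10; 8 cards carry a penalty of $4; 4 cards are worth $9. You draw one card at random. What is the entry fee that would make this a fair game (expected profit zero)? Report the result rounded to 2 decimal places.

E[payout] = (1/26)·3 + (8/26)·146 + (5/26)·(-10) + (8/26)·(-4) + (4/26)·9 = 1125/26
Fair fee = E[payout] = 1125/26 ≈ $43.27

$43.27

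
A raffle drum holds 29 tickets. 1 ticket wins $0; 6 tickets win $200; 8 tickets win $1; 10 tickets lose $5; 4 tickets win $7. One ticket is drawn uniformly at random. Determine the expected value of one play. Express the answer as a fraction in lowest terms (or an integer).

1186/29 dollars

E[payout] = (1/29)·0 + (6/29)·200 + (8/29)·1 + (10/29)·(-5) + (4/29)·7 = 1186/29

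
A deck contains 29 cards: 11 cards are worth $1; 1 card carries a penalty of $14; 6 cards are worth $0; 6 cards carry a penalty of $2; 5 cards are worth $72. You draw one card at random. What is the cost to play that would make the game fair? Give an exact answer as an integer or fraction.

E[payout] = (11/29)·1 + (1/29)·(-14) + (6/29)·0 + (6/29)·(-2) + (5/29)·72 = 345/29
Fair fee = E[payout] = 345/29

345/29 dollars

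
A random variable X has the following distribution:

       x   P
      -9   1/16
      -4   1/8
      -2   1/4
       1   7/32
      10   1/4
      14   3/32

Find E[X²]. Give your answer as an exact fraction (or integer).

1653/32

E[X²] = (1/16)·81 + (1/8)·16 + (1/4)·4 + (7/32)·1 + (1/4)·100 + (3/32)·196
     = 1653/32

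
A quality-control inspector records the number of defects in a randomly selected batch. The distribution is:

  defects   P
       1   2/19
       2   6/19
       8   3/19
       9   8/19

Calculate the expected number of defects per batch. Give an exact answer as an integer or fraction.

110/19

E[X] = (2/19)·1 + (6/19)·2 + (3/19)·8 + (8/19)·9
     = 110/19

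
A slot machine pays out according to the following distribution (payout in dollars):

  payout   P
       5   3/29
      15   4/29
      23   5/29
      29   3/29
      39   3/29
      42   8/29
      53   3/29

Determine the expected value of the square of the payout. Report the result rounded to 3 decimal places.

1146.379

E[X²] = (3/29)·25 + (4/29)·225 + (5/29)·529 + (3/29)·841 + (3/29)·1521 + (8/29)·1764 + (3/29)·2809
     = 33245/29 ≈ 1146.379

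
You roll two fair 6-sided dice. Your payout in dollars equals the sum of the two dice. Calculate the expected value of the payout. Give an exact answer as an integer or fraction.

Distribution of the sum of the two dice: 2 w.p. 1/36, 3 w.p. 1/18, 4 w.p. 1/12, 5 w.p. 1/9, 6 w.p. 5/36, 7 w.p. 1/6, …
E[payout] = (1/36)·2 + (1/18)·3 + (1/12)·4 + (1/9)·5 + (5/36)·6 + (1/6)·7 + (5/36)·8 + (1/9)·9 + (1/12)·10 + (1/18)·11 + (1/36)·12 = 7

$7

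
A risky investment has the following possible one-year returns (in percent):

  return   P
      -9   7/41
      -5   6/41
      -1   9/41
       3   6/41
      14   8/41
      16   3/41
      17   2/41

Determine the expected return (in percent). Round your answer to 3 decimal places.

E[X] = (7/41)·(-9) + (6/41)·(-5) + (9/41)·(-1) + (6/41)·3 + (8/41)·14 + (3/41)·16 + (2/41)·17
     = 110/41 ≈ 2.683

2.683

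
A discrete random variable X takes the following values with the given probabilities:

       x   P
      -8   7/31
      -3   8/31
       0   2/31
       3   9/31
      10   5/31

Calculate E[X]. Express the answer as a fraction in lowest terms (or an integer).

-3/31

E[X] = (7/31)·(-8) + (8/31)·(-3) + (2/31)·0 + (9/31)·3 + (5/31)·10
     = -3/31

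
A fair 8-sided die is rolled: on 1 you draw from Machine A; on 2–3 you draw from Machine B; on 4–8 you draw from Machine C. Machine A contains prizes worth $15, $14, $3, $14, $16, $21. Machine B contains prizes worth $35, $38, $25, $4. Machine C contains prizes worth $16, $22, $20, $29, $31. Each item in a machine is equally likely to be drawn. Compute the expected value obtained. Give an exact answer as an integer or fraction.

E[X | Machine A] = (15 + 14 + 3 + 14 + 16 + 21)/6 = 83/6
E[X | Machine B] = (35 + 38 + 25 + 4)/4 = 51/2
E[X | Machine C] = (16 + 22 + 20 + 29 + 31)/5 = 118/5
E[X] = (1/8)·83/6 + (1/4)·51/2 + (5/8)·118/5 = 1097/48

1097/48 dollars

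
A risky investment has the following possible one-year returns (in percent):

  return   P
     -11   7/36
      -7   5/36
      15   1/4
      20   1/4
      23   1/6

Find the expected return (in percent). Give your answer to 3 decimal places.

9.472

E[X] = (7/36)·(-11) + (5/36)·(-7) + (1/4)·15 + (1/4)·20 + (1/6)·23
     = 341/36 ≈ 9.472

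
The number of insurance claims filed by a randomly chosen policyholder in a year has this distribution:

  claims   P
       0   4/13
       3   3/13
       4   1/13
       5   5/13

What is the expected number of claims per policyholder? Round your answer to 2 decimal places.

E[X] = (4/13)·0 + (3/13)·3 + (1/13)·4 + (5/13)·5
     = 38/13 ≈ 2.92

2.92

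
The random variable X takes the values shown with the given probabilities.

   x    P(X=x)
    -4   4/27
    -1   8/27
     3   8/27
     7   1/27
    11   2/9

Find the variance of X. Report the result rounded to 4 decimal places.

26.7270

E[X] = (4/27)·(-4) + (8/27)·(-1) + (8/27)·3 + (1/27)·7 + (2/9)·11 = 73/27
E[X²] = (4/27)·16 + (8/27)·1 + (8/27)·9 + (1/27)·49 + (2/9)·121 = 919/27
Var(X) = 919/27 − (73/27)² = 19484/729 ≈ 26.7270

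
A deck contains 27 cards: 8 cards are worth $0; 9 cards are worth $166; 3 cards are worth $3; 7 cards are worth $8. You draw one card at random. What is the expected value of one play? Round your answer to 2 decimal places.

E[payout] = (8/27)·0 + (9/27)·166 + (3/27)·3 + (7/27)·8 = 1559/27
≈ $57.74

$57.74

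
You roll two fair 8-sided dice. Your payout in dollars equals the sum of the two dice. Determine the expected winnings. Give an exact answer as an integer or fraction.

$9

Distribution of the sum of the two dice: 2 w.p. 1/64, 3 w.p. 1/32, 4 w.p. 3/64, 5 w.p. 1/16, 6 w.p. 5/64, 7 w.p. 3/32, …
E[payout] = (1/64)·2 + (1/32)·3 + (3/64)·4 + (1/16)·5 + (5/64)·6 + (3/32)·7 + (7/64)·8 + (1/8)·9 + (7/64)·10 + (3/32)·11 + (5/64)·12 + (1/16)·13 + (3/64)·14 + (1/32)·15 + (1/64)·16 = 9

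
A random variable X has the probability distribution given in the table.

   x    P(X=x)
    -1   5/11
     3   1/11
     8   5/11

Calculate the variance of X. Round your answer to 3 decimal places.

18.430

E[X] = (5/11)·(-1) + (1/11)·3 + (5/11)·8 = 38/11
E[X²] = (5/11)·1 + (1/11)·9 + (5/11)·64 = 334/11
Var(X) = 334/11 − (38/11)² = 2230/121 ≈ 18.430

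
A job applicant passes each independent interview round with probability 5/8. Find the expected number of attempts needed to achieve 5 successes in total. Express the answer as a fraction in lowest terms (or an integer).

8

By linearity (sum of 5 independent geometric waits), E[trials] = 5/p = 5/(5/8) = 8.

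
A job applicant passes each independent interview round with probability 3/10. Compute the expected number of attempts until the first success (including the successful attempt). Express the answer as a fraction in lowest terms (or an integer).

For a geometric distribution, E[trials] = 1/p = 1/(3/10) = 10/3.

10/3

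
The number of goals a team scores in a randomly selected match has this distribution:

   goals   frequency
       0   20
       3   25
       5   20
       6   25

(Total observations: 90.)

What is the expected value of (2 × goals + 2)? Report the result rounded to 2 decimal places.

Total = 90, so P(goals=0) = 20/90, etc.
E[2x+2] = (2/9)·2 + (5/18)·8 + (2/9)·12 + (5/18)·14
     = 83/9 ≈ 9.22

9.22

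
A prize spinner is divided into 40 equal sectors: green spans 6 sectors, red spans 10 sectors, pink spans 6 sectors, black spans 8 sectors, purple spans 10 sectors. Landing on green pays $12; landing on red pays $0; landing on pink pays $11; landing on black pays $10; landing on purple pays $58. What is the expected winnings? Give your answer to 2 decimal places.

E[payout] = (6/40)·12 + (10/40)·0 + (6/40)·11 + (8/40)·10 + (10/40)·58 = 399/20
≈ $19.95

$19.95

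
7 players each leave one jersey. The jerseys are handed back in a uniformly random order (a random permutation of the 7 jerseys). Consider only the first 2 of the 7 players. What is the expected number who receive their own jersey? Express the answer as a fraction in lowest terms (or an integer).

Let Xᵢ = 1 if person i gets their own jersey. For each i, P(Xᵢ=1) = 1/7.
By linearity of expectation, E[X₁+…+X_2] = 2·(1/7) = 2/7.

2/7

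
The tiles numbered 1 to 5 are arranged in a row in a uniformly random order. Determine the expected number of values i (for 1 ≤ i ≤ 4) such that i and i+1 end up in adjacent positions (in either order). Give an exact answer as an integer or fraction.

For each i ∈ {1,…,4}, let Xᵢ = 1 if i and i+1 are adjacent. P(Xᵢ=1) = 2·(5−1)!/5! = 2/5.
By linearity, E[ΣXᵢ] = (4)·(2/5) = 8/5.

8/5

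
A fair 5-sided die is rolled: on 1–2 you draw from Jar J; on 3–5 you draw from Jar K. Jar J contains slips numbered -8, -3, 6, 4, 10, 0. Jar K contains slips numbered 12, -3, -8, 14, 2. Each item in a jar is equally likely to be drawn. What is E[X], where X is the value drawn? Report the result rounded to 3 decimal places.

E[X | Jar J] = (-8 − 3 + 6 + 4 + 10 + 0)/6 = 3/2
E[X | Jar K] = (12 − 3 − 8 + 14 + 2)/5 = 17/5
E[X] = (2/5)·3/2 + (3/5)·17/5 = 66/25 ≈ 2.640

2.640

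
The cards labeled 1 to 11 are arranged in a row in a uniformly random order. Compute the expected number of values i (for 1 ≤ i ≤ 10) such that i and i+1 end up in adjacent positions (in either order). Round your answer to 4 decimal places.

1.8182

For each i ∈ {1,…,10}, let Xᵢ = 1 if i and i+1 are adjacent. P(Xᵢ=1) = 2·(11−1)!/11! = 2/11.
By linearity, E[ΣXᵢ] = (10)·(2/11) = 20/11.
≈ 1.8182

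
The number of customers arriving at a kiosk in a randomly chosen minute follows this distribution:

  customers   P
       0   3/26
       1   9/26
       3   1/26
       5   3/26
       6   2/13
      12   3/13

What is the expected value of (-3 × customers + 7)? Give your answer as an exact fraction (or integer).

E[-3x+7] = (3/26)·7 + (9/26)·4 + (1/26)·(-2) + (3/26)·(-8) + (2/13)·(-11) + (3/13)·(-29)
     = -187/26

-187/26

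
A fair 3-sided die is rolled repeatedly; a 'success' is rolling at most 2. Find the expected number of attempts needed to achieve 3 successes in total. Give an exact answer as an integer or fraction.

By linearity (sum of 3 independent geometric waits), E[trials] = 3/p = 3/(2/3) = 9/2.

9/2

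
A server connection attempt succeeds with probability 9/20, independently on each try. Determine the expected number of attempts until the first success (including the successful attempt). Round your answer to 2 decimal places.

For a geometric distribution, E[trials] = 1/p = 1/(9/20) = 20/9.
≈ 2.22

2.22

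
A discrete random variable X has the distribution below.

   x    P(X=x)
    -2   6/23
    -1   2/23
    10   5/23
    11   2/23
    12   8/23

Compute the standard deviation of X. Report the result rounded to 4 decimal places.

6.2166

E[X] = 154/23, E[X²] = 1920/23
Var(X) = E[X²] − (E[X])² = 1920/23 − 23716/529 = 20444/529
SD(X) = √(20444/529) ≈ 6.2166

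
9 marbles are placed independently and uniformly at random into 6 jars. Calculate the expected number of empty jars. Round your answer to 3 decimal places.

1.163

Let Xⱼ=1 if jar j is empty. P(Xⱼ=1) = ((6-1)/6)^9 = 1953125/10077696.
By linearity, E[#empty] = 6·1953125/10077696 = 1953125/1679616.
≈ 1.163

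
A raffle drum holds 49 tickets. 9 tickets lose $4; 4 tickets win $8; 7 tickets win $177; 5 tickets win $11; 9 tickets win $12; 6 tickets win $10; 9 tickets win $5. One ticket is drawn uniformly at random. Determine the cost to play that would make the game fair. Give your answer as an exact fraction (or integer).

1503/49 dollars

E[payout] = (9/49)·(-4) + (4/49)·8 + (7/49)·177 + (5/49)·11 + (9/49)·12 + (6/49)·10 + (9/49)·5 = 1503/49
Fair fee = E[payout] = 1503/49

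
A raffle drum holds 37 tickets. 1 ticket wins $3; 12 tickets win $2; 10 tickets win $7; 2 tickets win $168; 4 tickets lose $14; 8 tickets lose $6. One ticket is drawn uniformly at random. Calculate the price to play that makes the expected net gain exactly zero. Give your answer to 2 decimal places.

$8.89

E[payout] = (1/37)·3 + (12/37)·2 + (10/37)·7 + (2/37)·168 + (4/37)·(-14) + (8/37)·(-6) = 329/37
Fair fee = E[payout] = 329/37 ≈ $8.89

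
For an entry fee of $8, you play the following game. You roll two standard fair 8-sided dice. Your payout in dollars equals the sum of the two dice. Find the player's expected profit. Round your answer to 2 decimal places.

Distribution of the sum of the two dice: 2 w.p. 1/64, 3 w.p. 1/32, 4 w.p. 3/64, 5 w.p. 1/16, 6 w.p. 5/64, 7 w.p. 3/32, …
E[payout] = (1/64)·2 + (1/32)·3 + (3/64)·4 + (1/16)·5 + (5/64)·6 + (3/32)·7 + (7/64)·8 + (1/8)·9 + (7/64)·10 + (3/32)·11 + (5/64)·12 + (1/16)·13 + (3/64)·14 + (1/32)·15 + (1/64)·16 = 9
Expected profit = 9 − 8 = 1 ≈ $1.00

$1.00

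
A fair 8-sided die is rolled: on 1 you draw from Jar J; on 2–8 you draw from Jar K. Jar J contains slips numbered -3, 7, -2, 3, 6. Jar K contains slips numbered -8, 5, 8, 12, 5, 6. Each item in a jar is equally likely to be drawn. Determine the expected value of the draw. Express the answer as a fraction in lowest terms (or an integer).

E[X | Jar J] = (-3 + 7 − 2 + 3 + 6)/5 = 11/5
E[X | Jar K] = (-8 + 5 + 8 + 12 + 5 + 6)/6 = 14/3
E[X] = (1/8)·11/5 + (7/8)·14/3 = 523/120

523/120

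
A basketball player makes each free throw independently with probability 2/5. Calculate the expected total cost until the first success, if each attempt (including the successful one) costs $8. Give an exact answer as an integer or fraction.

E[#attempts] = 1/p = 5/2; E[cost] = 8·5/2 = 20.

$20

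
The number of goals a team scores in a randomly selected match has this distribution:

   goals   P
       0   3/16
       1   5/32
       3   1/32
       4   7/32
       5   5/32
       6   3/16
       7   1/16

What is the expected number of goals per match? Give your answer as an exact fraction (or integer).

E[X] = (3/16)·0 + (5/32)·1 + (1/32)·3 + (7/32)·4 + (5/32)·5 + (3/16)·6 + (1/16)·7
     = 111/32

111/32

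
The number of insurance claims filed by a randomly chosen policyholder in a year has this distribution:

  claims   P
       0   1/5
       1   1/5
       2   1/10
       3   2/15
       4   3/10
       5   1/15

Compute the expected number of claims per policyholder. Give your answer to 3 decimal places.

2.333

E[X] = (1/5)·0 + (1/5)·1 + (1/10)·2 + (2/15)·3 + (3/10)·4 + (1/15)·5
     = 7/3 ≈ 2.333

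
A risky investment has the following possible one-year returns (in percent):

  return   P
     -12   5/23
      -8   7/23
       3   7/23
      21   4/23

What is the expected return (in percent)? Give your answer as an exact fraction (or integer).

-11/23

E[X] = (5/23)·(-12) + (7/23)·(-8) + (7/23)·3 + (4/23)·21
     = -11/23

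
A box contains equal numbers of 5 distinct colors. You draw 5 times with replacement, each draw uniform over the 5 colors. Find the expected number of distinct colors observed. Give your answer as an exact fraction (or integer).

2101/625

Let Xⱼ=1 if type j appears at least once. P(Xⱼ=1) = 1 − ((5−1)/5)^5 = 2101/3125.
E[#distinct] = 5·2101/3125 = 2101/625.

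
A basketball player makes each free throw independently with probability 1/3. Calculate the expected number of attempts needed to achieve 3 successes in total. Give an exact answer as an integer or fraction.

9

By linearity (sum of 3 independent geometric waits), E[trials] = 3/p = 3/(1/3) = 9.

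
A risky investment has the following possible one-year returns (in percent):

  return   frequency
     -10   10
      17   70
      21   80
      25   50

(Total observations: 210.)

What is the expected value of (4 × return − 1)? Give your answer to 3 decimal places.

Total = 210, so P(return=-10) = 10/210, etc.
E[4x-1] = (1/21)·(-41) + (1/3)·67 + (8/21)·83 + (5/21)·99
     = 529/7 ≈ 75.571

75.571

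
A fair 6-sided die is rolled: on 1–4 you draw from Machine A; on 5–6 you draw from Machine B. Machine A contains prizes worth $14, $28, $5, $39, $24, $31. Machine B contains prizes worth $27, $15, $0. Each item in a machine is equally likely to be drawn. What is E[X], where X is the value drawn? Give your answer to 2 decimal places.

E[X | Machine A] = (14 + 28 + 5 + 39 + 24 + 31)/6 = 47/2
E[X | Machine B] = (27 + 15 + 0)/3 = 14
E[X] = (2/3)·47/2 + (1/3)·14 = 61/3 ≈ 20.33

$20.33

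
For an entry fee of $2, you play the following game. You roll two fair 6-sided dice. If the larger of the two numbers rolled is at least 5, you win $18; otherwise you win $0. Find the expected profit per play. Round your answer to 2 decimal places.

E[payout] = (4/9)·0 + (5/9)·18 = 10
Expected profit = 10 − 2 = 8 ≈ $8.00

$8.00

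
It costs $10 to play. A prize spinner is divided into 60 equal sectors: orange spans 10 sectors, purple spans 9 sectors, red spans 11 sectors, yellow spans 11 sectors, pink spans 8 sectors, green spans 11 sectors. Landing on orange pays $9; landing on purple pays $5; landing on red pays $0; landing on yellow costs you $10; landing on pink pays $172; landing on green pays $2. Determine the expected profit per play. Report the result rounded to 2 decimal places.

$13.72

E[payout] = (10/60)·9 + (9/60)·5 + (11/60)·0 + (11/60)·(-10) + (8/60)·172 + (11/60)·2 = 1423/60
Expected profit = 1423/60 − 10 = 823/60 ≈ $13.72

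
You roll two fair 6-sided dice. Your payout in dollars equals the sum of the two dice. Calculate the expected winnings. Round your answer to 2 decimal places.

Distribution of the sum of the two dice: 2 w.p. 1/36, 3 w.p. 1/18, 4 w.p. 1/12, 5 w.p. 1/9, 6 w.p. 5/36, 7 w.p. 1/6, …
E[payout] = (1/36)·2 + (1/18)·3 + (1/12)·4 + (1/9)·5 + (5/36)·6 + (1/6)·7 + (5/36)·8 + (1/9)·9 + (1/12)·10 + (1/18)·11 + (1/36)·12 = 7
≈ $7.00

$7.00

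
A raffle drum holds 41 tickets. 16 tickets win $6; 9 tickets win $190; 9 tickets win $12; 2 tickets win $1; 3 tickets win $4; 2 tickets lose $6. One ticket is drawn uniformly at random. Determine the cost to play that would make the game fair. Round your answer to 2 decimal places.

E[payout] = (16/41)·6 + (9/41)·190 + (9/41)·12 + (2/41)·1 + (3/41)·4 + (2/41)·(-6) = 1916/41
Fair fee = E[payout] = 1916/41 ≈ $46.73

$46.73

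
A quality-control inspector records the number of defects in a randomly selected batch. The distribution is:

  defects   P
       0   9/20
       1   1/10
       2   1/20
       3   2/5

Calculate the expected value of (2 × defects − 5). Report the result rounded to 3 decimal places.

E[2x-5] = (9/20)·(-5) + (1/10)·(-3) + (1/20)·(-1) + (2/5)·1
     = -11/5 ≈ -2.200

-2.200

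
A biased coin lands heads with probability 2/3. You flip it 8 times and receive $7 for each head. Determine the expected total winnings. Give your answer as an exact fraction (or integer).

112/3 dollars

E[#heads] = 8·2/3 = 16/3 (linearity over flips).
E[winnings] = 7·16/3 = 112/3.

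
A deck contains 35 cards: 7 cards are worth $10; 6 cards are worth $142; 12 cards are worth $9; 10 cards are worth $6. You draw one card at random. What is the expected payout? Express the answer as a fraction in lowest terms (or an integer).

E[payout] = (7/35)·10 + (6/35)·142 + (12/35)·9 + (10/35)·6 = 218/7

218/7 dollars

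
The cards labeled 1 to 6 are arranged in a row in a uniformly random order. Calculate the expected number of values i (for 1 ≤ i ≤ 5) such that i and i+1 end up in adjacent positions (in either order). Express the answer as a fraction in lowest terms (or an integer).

5/3

For each i ∈ {1,…,5}, let Xᵢ = 1 if i and i+1 are adjacent. P(Xᵢ=1) = 2·(6−1)!/6! = 2/6.
By linearity, E[ΣXᵢ] = (5)·(2/6) = 5/3.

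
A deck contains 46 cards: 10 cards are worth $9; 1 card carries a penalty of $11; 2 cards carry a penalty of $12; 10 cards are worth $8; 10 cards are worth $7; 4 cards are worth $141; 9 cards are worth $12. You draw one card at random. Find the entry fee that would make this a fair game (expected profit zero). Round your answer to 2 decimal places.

E[payout] = (10/46)·9 + (1/46)·(-11) + (2/46)·(-12) + (10/46)·8 + (10/46)·7 + (4/46)·141 + (9/46)·12 = 877/46
Fair fee = E[payout] = 877/46 ≈ $19.07

$19.07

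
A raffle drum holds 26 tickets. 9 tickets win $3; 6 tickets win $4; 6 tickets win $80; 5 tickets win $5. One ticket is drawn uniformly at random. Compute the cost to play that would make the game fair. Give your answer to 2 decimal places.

E[payout] = (9/26)·3 + (6/26)·4 + (6/26)·80 + (5/26)·5 = 278/13
Fair fee = E[payout] = 278/13 ≈ $21.38

$21.38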